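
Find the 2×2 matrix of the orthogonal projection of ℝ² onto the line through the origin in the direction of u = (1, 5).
[[1/26, 5/26], [5/26, 25/26]]

The orthogonal projection onto the line spanned by a nonzero vector u = (a, b) has matrix P = (u uᵀ) / (uᵀ u) = (1/(a² + b²)) · [[a², ab], [ab, b²]].
Here u = (1, 5), so a² + b² = 1 + 25 = 26.
P = (1/26) · [[1, 5], [5, 25]] = [[1/26, 5/26], [5/26, 25/26]].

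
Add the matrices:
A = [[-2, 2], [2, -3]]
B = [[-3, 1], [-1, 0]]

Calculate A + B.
[[-5, 3], [1, -3]]

Add corresponding elements:
(-2)+(-3)=-5
(2)+(1)=3
(2)+(-1)=1
(-3)+(0)=-3
A + B = [[-5, 3], [1, -3]]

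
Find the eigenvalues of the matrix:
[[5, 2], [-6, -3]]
λ = -1 and λ = 3

Characteristic equation: det(A - λI) = 0
λ² - (trace)λ + (det) = 0
λ² - (2)λ + (-3) = 0
λ² - 2λ - 3 = 0
Solving: λ = -1, 3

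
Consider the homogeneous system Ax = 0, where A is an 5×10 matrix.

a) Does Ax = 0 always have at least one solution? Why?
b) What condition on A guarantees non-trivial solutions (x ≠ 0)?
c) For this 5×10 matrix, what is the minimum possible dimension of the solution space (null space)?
a) Yes, x = 0 is always a solution. b) When A has linearly dependent columns (rank < n). c) Minimum nullity = 5.

a) x = 0 satisfies A·0 = 0, so the zero vector is always a solution.
b) Non-trivial solutions exist iff the columns of A are linearly dependent, equivalently rank(A) < n (the number of columns).
c) By rank-nullity, rank(A) + nullity(A) = n = 10. Since A has only 5 rows, rank(A) ≤ 5, so nullity(A) ≥ 10 - 5 = 5.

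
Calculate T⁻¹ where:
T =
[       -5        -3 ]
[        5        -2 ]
det(T) = 25
T⁻¹ =
[    -2/25      3/25 ]
[     -1/5      -1/5 ]

For a 2×2 matrix T = [[a, b], [c, d]] with det(T) ≠ 0, T⁻¹ = (1/det(T)) * [[d, -b], [-c, a]].
det(T) = (-5)*(-2) - (-3)*(5) = 10 + 15 = 25.
T⁻¹ = (1/25) * [[-2, 3], [-5, -5]].
Dividing each entry by 25 and reducing:
T⁻¹ =
[    -2/25      3/25 ]
[     -1/5      -1/5 ]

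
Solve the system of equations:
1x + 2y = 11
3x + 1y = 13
x = 3, y = 4

Use elimination (row reduction):
Equation 1: 1x + 2y = 11.
Equation 2: 3x + 1y = 13.
Multiply Eq1 by 3 and Eq2 by 1: 3x + 6y = 33;  3x + 1y = 13.
Subtract: (-5)y = -20, so y = 4.
Back-substitute into Eq1: 1x + 2*(4) = 11, so x = 3.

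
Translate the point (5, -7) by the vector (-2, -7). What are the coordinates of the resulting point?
(3, -14)

Translation by (-2, -7):
x' = 5 + -2 = 3
y' = -7 + -7 = -14
Homogeneous matrix: [[1, 0, -2], [0, 1, -7], [0, 0, 1]]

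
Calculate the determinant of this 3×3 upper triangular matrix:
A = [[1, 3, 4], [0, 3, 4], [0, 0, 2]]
6

The determinant of a triangular matrix is the product of its diagonal entries (the off-diagonal entries above the diagonal do not affect it).
det(A) = (1) * (3) * (2) = 6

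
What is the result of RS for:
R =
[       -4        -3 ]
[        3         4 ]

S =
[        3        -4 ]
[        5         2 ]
RS =
[      -27        10 ]
[       29        -4 ]

Matrix multiplication: (RS)[i][j] = sum over k of R[i][k] * S[k][j].
  (RS)[0][0] = (-4)*(3) + (-3)*(5) = -27
  (RS)[0][1] = (-4)*(-4) + (-3)*(2) = 10
  (RS)[1][0] = (3)*(3) + (4)*(5) = 29
  (RS)[1][1] = (3)*(-4) + (4)*(2) = -4
RS =
[      -27        10 ]
[       29        -4 ]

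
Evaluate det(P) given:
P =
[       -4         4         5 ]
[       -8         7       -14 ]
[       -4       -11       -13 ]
det(P) = 1368

Expand along row 0 (cofactor expansion): det(P) = a*(e*i - f*h) - b*(d*i - f*g) + c*(d*h - e*g), where the 3×3 is [[a, b, c], [d, e, f], [g, h, i]].
Minor M_00 = (7)*(-13) - (-14)*(-11) = -91 - 154 = -245.
Minor M_01 = (-8)*(-13) - (-14)*(-4) = 104 - 56 = 48.
Minor M_02 = (-8)*(-11) - (7)*(-4) = 88 + 28 = 116.
det(P) = (-4)*(-245) - (4)*(48) + (5)*(116) = 980 - 192 + 580 = 1368.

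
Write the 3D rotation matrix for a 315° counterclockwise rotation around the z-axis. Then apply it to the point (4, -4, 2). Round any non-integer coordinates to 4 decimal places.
R = [[√2/2, √2/2, 0], [-√2/2, √2/2, 0], [0, 0, 1]]; R·(4, -4, 2) = (0.0000, -5.6569, 2.0000)

Rotation matrix for 315° around z-axis:
cos(315°) = √2/2, sin(315°) = -√2/2
R = [[√2/2, √2/2, 0], [-√2/2, √2/2, 0], [0, 0, 1]]
Apply to (4, -4, 2): R·[4, -4, 2]ᵀ = (0.0000, -5.6569, 2.0000)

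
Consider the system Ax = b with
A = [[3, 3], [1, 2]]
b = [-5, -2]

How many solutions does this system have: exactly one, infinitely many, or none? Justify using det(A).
Exactly one solution

Compute det(A) = (3)*(2) - (3)*(1) = 3.
Because det(A) ≠ 0, A is invertible and Ax = b has a unique solution for every b (here x = A⁻¹ b).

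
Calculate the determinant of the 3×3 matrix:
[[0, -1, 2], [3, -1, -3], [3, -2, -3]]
-6

Expansion along first row:
det = 0·det([[-1,-3],[-2,-3]]) - -1·det([[3,-3],[3,-3]]) + 2·det([[3,-1],[3,-2]])
    = 0·(-1·-3 - -3·-2) - -1·(3·-3 - -3·3) + 2·(3·-2 - -1·3)
    = 0·-3 - -1·0 + 2·-3
    = 0 + 0 + -6 = -6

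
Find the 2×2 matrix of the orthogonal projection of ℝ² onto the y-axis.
[[0, 0], [0, 1]]

The orthogonal projection onto the line spanned by a nonzero vector u = (a, b) has matrix P = (u uᵀ) / (uᵀ u) = (1/(a² + b²)) · [[a², ab], [ab, b²]].
Here u = (0, 1), so a² + b² = 0 + 1 = 1.
P = (1/1) · [[0, 0], [0, 1]] = [[0, 0], [0, 1]].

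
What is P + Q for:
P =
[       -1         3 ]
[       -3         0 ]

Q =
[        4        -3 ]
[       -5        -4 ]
P + Q =
[        3         0 ]
[       -8        -4 ]

Matrix addition is elementwise: (P+Q)[i][j] = P[i][j] + Q[i][j].
  (P+Q)[0][0] = (-1) + (4) = 3
  (P+Q)[0][1] = (3) + (-3) = 0
  (P+Q)[1][0] = (-3) + (-5) = -8
  (P+Q)[1][1] = (0) + (-4) = -4
P + Q =
[        3         0 ]
[       -8        -4 ]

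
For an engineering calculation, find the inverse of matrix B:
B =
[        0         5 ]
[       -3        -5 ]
det(B) = 15
B⁻¹ =
[     -1/3      -1/3 ]
[      1/5         0 ]

For a 2×2 matrix B = [[a, b], [c, d]] with det(B) ≠ 0, B⁻¹ = (1/det(B)) * [[d, -b], [-c, a]].
det(B) = (0)*(-5) - (5)*(-3) = 0 + 15 = 15.
B⁻¹ = (1/15) * [[-5, -5], [3, 0]].
Dividing each entry by 15 and reducing:
B⁻¹ =
[     -1/3      -1/3 ]
[      1/5         0 ]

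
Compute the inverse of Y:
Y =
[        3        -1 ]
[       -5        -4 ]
det(Y) = -17
Y⁻¹ =
[     4/17     -1/17 ]
[    -5/17     -3/17 ]

For a 2×2 matrix Y = [[a, b], [c, d]] with det(Y) ≠ 0, Y⁻¹ = (1/det(Y)) * [[d, -b], [-c, a]].
det(Y) = (3)*(-4) - (-1)*(-5) = -12 - 5 = -17.
Y⁻¹ = (1/-17) * [[-4, 1], [5, 3]].
Dividing each entry by -17 and reducing:
Y⁻¹ =
[     4/17     -1/17 ]
[    -5/17     -3/17 ]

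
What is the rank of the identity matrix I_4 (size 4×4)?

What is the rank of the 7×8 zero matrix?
rank(I_4) = 4, rank(0) = 0

The identity I_4 has 4 columns that are the standard basis vectors e_1, …, e_4. These are linearly independent, so all 4 columns are pivots and rank(I_4) = 4.
The 7×8 zero matrix has every entry zero, so every row is the zero row and there are no pivots; rank(0) = 0.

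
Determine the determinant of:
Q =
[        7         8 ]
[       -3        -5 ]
det(Q) = -11

For a 2×2 matrix [[a, b], [c, d]], det = a*d - b*c.
det(Q) = (7)*(-5) - (8)*(-3) = -35 + 24 = -11.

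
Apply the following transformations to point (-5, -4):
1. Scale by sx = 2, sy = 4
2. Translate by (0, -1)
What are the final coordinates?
(-10, -17)

Step 1: Scale (-5, -4) by (sx, sy) = (2, 4) → (-10, -16)
Step 2: Translate by (0, -1) → (-10, -17)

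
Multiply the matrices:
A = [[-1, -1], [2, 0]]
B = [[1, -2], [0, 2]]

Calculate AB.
[[-1, 0], [2, -4]]

Each entry (i,j) of AB = sum over k of A[i][k]*B[k][j].
(AB)[0][0] = (-1)*(1) + (-1)*(0) = -1
(AB)[0][1] = (-1)*(-2) + (-1)*(2) = 0
(AB)[1][0] = (2)*(1) + (0)*(0) = 2
(AB)[1][1] = (2)*(-2) + (0)*(2) = -4
AB = [[-1, 0], [2, -4]]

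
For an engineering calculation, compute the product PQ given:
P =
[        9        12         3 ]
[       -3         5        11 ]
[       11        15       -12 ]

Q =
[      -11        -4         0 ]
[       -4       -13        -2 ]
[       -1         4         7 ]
PQ =
[     -150      -180        -3 ]
[        2        -9        67 ]
[     -169      -287      -114 ]

Matrix multiplication: (PQ)[i][j] = sum over k of P[i][k] * Q[k][j].
  (PQ)[0][0] = (9)*(-11) + (12)*(-4) + (3)*(-1) = -150
  (PQ)[0][1] = (9)*(-4) + (12)*(-13) + (3)*(4) = -180
  (PQ)[0][2] = (9)*(0) + (12)*(-2) + (3)*(7) = -3
  (PQ)[1][0] = (-3)*(-11) + (5)*(-4) + (11)*(-1) = 2
  (PQ)[1][1] = (-3)*(-4) + (5)*(-13) + (11)*(4) = -9
  (PQ)[1][2] = (-3)*(0) + (5)*(-2) + (11)*(7) = 67
  (PQ)[2][0] = (11)*(-11) + (15)*(-4) + (-12)*(-1) = -169
  (PQ)[2][1] = (11)*(-4) + (15)*(-13) + (-12)*(4) = -287
  (PQ)[2][2] = (11)*(0) + (15)*(-2) + (-12)*(7) = -114
PQ =
[     -150      -180        -3 ]
[        2        -9        67 ]
[     -169      -287      -114 ]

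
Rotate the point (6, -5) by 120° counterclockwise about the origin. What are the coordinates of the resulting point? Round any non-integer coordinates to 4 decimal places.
(1.3301, 7.6962)

Rotation matrix R(θ) = [[cos θ, -sin θ], [sin θ, cos θ]]; for θ = 120°:
R = [[-1/2, -√3/2], [√3/2, -1/2]]
Result: R × [6, -5]ᵀ = [-1/2·6 + (-√3/2)·-5, √3/2·6 + (-1/2)·-5]ᵀ = (1.3301, 7.6962)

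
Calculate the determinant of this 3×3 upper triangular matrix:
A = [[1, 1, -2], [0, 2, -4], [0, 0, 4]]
8

The determinant of a triangular matrix is the product of its diagonal entries (the off-diagonal entries above the diagonal do not affect it).
det(A) = (1) * (2) * (4) = 8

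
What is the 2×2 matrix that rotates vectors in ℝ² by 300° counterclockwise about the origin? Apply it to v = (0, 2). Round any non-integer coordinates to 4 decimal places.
R = [[1/2, √3/2], [-√3/2, 1/2]]; R·v = (1.7321, 1.0000)

A counterclockwise rotation by angle θ in ℝ² has matrix R(θ) = [[cos θ, -sin θ], [sin θ, cos θ]].
For θ = 300°: cos θ = 1/2, sin θ = -√3/2.
R(300°) = [[1/2, √3/2], [-√3/2, 1/2]].
R·v = [1/2·0 + (√3/2)·2, -√3/2·0 + 1/2·2] = (1.7321, 1.0000).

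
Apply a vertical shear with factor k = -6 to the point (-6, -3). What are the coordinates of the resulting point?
(-6, 33)

Shear matrix for vertical shear with factor k = -6:
[[1, 0], [-6, 1]]
Result: (-6, -3) → (-6, 33)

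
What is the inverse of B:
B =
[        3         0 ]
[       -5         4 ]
det(B) = 12
B⁻¹ =
[      1/3         0 ]
[     5/12       1/4 ]

For a 2×2 matrix B = [[a, b], [c, d]] with det(B) ≠ 0, B⁻¹ = (1/det(B)) * [[d, -b], [-c, a]].
det(B) = (3)*(4) - (0)*(-5) = 12 - 0 = 12.
B⁻¹ = (1/12) * [[4, 0], [5, 3]].
Dividing each entry by 12 and reducing:
B⁻¹ =
[      1/3         0 ]
[     5/12       1/4 ]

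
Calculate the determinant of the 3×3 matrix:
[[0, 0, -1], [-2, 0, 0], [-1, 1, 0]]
2

Expansion along first row:
det = 0·det([[0,0],[1,0]]) - 0·det([[-2,0],[-1,0]]) + -1·det([[-2,0],[-1,1]])
    = 0·(0·0 - 0·1) - 0·(-2·0 - 0·-1) + -1·(-2·1 - 0·-1)
    = 0·0 - 0·0 + -1·-2
    = 0 + 0 + 2 = 2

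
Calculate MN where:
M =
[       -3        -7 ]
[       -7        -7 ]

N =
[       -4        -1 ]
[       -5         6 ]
MN =
[       47       -39 ]
[       63       -35 ]

Matrix multiplication: (MN)[i][j] = sum over k of M[i][k] * N[k][j].
  (MN)[0][0] = (-3)*(-4) + (-7)*(-5) = 47
  (MN)[0][1] = (-3)*(-1) + (-7)*(6) = -39
  (MN)[1][0] = (-7)*(-4) + (-7)*(-5) = 63
  (MN)[1][1] = (-7)*(-1) + (-7)*(6) = -35
MN =
[       47       -39 ]
[       63       -35 ]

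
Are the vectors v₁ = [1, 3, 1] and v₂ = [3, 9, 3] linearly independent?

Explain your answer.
No, linearly dependent (v₂ = 3·v₁)

Check whether there is a scalar k with v₂ = k·v₁.
Comparing components, k = 3 satisfies 3·[1, 3, 1] = [3, 9, 3].
Since v₂ is a scalar multiple of v₁, the two vectors are linearly dependent.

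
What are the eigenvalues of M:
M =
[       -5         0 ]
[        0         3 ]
λ = -5, 3

Solve det(M - λI) = 0. For a 2×2 matrix the characteristic equation is λ² - (trace)λ + det = 0.
trace(M) = a + d = -5 + 3 = -2.
det(M) = a*d - b*c = (-5)*(3) - (0)*(0) = -15 - 0 = -15.
Characteristic equation: λ² - (-2)λ + (-15) = 0.
Discriminant = (-2)² - 4*(-15) = 4 + 60 = 64.
λ = (-2 ± √64) / 2 = (-2 ± 8) / 2 = -5, 3.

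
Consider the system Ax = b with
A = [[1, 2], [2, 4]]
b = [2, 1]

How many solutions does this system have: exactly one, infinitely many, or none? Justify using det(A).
No solution

det(A) = (1)*(4) - (2)*(2) = 0, so A is singular.
The column space of A is span(column 1) = span([1, 2]).
b = [2, 1] is not a scalar multiple of column 1, so b ∉ column space and the system is inconsistent — no solution.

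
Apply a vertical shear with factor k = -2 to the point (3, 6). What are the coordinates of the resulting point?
(3, 0)

Shear matrix for vertical shear with factor k = -2:
[[1, 0], [-2, 1]]
Result: (3, 6) → (3, 0)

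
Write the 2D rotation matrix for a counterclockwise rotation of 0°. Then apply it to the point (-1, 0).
R = [[1, 0], [0, 1]]; R·(-1, 0) = (-1, 0)

Rotation matrix formula: R(θ) = [[cos θ, -sin θ], [sin θ, cos θ]]
For θ = 0°:
cos(0°) = 1
sin(0°) = 0
R = [[1, 0], [0, 1]]
Apply to (-1, 0): [1·-1 + (0)·0, 0·-1 + 1·0] = (-1, 0)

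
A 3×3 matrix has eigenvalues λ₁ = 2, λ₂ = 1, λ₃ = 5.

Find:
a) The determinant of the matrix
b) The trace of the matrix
det = 10, trace = 8

Two standard eigenvalue identities:
- det(A) equals the product of the eigenvalues (counted with multiplicity).
- trace(A) equals the sum of the eigenvalues.
det(A) = (2)*(1)*(5) = 10.
trace(A) = 2 + 1 + 5 = 8.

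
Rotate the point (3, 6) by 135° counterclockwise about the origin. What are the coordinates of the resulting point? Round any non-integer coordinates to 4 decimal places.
(-6.3640, -2.1213)

Rotation matrix R(θ) = [[cos θ, -sin θ], [sin θ, cos θ]]; for θ = 135°:
R = [[-√2/2, -√2/2], [√2/2, -√2/2]]
Result: R × [3, 6]ᵀ = [-√2/2·3 + (-√2/2)·6, √2/2·3 + (-√2/2)·6]ᵀ = (-6.3640, -2.1213)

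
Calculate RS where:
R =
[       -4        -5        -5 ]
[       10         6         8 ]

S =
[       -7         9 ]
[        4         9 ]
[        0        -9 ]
RS =
[        8       -36 ]
[      -46        72 ]

Matrix multiplication: (RS)[i][j] = sum over k of R[i][k] * S[k][j].
  (RS)[0][0] = (-4)*(-7) + (-5)*(4) + (-5)*(0) = 8
  (RS)[0][1] = (-4)*(9) + (-5)*(9) + (-5)*(-9) = -36
  (RS)[1][0] = (10)*(-7) + (6)*(4) + (8)*(0) = -46
  (RS)[1][1] = (10)*(9) + (6)*(9) + (8)*(-9) = 72
RS =
[        8       -36 ]
[      -46        72 ]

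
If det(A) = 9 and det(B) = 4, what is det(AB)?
36

Use the multiplicative property of determinants: det(AB) = det(A)*det(B).
det(AB) = (9)*(4) = 36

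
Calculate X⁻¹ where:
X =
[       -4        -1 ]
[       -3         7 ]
det(X) = -31
X⁻¹ =
[    -7/31     -1/31 ]
[    -3/31      4/31 ]

For a 2×2 matrix X = [[a, b], [c, d]] with det(X) ≠ 0, X⁻¹ = (1/det(X)) * [[d, -b], [-c, a]].
det(X) = (-4)*(7) - (-1)*(-3) = -28 - 3 = -31.
X⁻¹ = (1/-31) * [[7, 1], [3, -4]].
Dividing each entry by -31 and reducing:
X⁻¹ =
[    -7/31     -1/31 ]
[    -3/31      4/31 ]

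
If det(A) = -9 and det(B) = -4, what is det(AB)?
36

Use the multiplicative property of determinants: det(AB) = det(A)*det(B).
det(AB) = (-9)*(-4) = 36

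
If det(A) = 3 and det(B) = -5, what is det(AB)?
-15

Use the multiplicative property of determinants: det(AB) = det(A)*det(B).
det(AB) = (3)*(-5) = -15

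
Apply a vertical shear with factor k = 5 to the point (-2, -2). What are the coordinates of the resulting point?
(-2, -12)

Shear matrix for vertical shear with factor k = 5:
[[1, 0], [5, 1]]
Result: (-2, -2) → (-2, -12)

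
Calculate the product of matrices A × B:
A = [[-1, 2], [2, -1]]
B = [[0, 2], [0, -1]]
[[0, -4], [0, 5]]

Matrix multiplication:
C[0][0] = -1×0 + 2×0 = 0
C[0][1] = -1×2 + 2×-1 = -4
C[1][0] = 2×0 + -1×0 = 0
C[1][1] = 2×2 + -1×-1 = 5
Result: [[0, -4], [0, 5]]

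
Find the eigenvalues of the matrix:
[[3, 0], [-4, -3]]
λ = -3 and λ = 3

Characteristic equation: det(A - λI) = 0
λ² - (trace)λ + (det) = 0
λ² - (0)λ + (-9) = 0
λ² - 0λ - 9 = 0
Solving: λ = -3, 3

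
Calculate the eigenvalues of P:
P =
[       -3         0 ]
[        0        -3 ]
λ = -3, -3

Solve det(P - λI) = 0. For a 2×2 matrix the characteristic equation is λ² - (trace)λ + det = 0.
trace(P) = a + d = -3 - 3 = -6.
det(P) = a*d - b*c = (-3)*(-3) - (0)*(0) = 9 - 0 = 9.
Characteristic equation: λ² - (-6)λ + (9) = 0.
Discriminant = (-6)² - 4*(9) = 36 - 36 = 0.
λ = (-6 ± √0) / 2 = (-6 ± 0) / 2 = -3, -3.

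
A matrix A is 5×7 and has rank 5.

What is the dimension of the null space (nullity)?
2

The rank-nullity theorem for an m×n matrix states:
rank(A) + nullity(A) = n (the number of columns).
Here n = 7 and rank(A) = 5, so nullity(A) = 7 - 5 = 2.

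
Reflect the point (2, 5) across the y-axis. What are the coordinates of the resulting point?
(-2, 5)

Reflection across y-axis: (2, 5) → (-2, 5)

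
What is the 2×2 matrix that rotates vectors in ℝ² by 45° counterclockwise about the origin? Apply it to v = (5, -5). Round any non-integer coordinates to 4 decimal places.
R = [[√2/2, -√2/2], [√2/2, √2/2]]; R·v = (7.0711, 0.0000)

A counterclockwise rotation by angle θ in ℝ² has matrix R(θ) = [[cos θ, -sin θ], [sin θ, cos θ]].
For θ = 45°: cos θ = √2/2, sin θ = √2/2.
R(45°) = [[√2/2, -√2/2], [√2/2, √2/2]].
R·v = [√2/2·5 + (-√2/2)·-5, √2/2·5 + √2/2·-5] = (7.0711, 0.0000).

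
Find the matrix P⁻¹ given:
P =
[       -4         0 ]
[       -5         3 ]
det(P) = -12
P⁻¹ =
[     -1/4         0 ]
[    -5/12       1/3 ]

For a 2×2 matrix P = [[a, b], [c, d]] with det(P) ≠ 0, P⁻¹ = (1/det(P)) * [[d, -b], [-c, a]].
det(P) = (-4)*(3) - (0)*(-5) = -12 - 0 = -12.
P⁻¹ = (1/-12) * [[3, 0], [5, -4]].
Dividing each entry by -12 and reducing:
P⁻¹ =
[     -1/4         0 ]
[    -5/12       1/3 ]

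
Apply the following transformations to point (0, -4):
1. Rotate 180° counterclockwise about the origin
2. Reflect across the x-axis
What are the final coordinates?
(0, -4)

Step 1: Rotate 180° → (0, 4)
Step 2: Reflect across the x-axis → (0, -4)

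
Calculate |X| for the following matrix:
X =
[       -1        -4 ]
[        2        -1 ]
det(X) = 9

For a 2×2 matrix [[a, b], [c, d]], det = a*d - b*c.
det(X) = (-1)*(-1) - (-4)*(2) = 1 + 8 = 9.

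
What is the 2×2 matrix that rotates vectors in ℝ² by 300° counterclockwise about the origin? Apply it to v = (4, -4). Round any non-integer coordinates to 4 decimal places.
R = [[1/2, √3/2], [-√3/2, 1/2]]; R·v = (-1.4641, -5.4641)

A counterclockwise rotation by angle θ in ℝ² has matrix R(θ) = [[cos θ, -sin θ], [sin θ, cos θ]].
For θ = 300°: cos θ = 1/2, sin θ = -√3/2.
R(300°) = [[1/2, √3/2], [-√3/2, 1/2]].
R·v = [1/2·4 + (√3/2)·-4, -√3/2·4 + 1/2·-4] = (-1.4641, -5.4641).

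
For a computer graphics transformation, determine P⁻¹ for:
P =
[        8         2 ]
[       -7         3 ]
det(P) = 38
P⁻¹ =
[     3/38     -1/19 ]
[     7/38      4/19 ]

For a 2×2 matrix P = [[a, b], [c, d]] with det(P) ≠ 0, P⁻¹ = (1/det(P)) * [[d, -b], [-c, a]].
det(P) = (8)*(3) - (2)*(-7) = 24 + 14 = 38.
P⁻¹ = (1/38) * [[3, -2], [7, 8]].
Dividing each entry by 38 and reducing:
P⁻¹ =
[     3/38     -1/19 ]
[     7/38      4/19 ]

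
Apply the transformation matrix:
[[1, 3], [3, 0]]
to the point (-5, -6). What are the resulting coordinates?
(-23, -15)

Matrix multiplication:
[[1, 3], [3, 0]] × [-5, -6]ᵀ
= [1×-5 + 3×-6, 3×-5 + 0×-6]ᵀ
= [-23.0000, -15.0000]ᵀ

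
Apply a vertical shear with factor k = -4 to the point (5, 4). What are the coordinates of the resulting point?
(5, -16)

Shear matrix for vertical shear with factor k = -4:
[[1, 0], [-4, 1]]
Result: (5, 4) → (5, -16)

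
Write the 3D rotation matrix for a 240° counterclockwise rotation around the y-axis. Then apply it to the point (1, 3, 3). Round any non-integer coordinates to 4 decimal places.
R = [[-1/2, 0, -√3/2], [0, 1, 0], [√3/2, 0, -1/2]]; R·(1, 3, 3) = (-3.0981, 3.0000, -0.6340)

Rotation matrix for 240° around y-axis:
cos(240°) = -1/2, sin(240°) = -√3/2
R = [[-1/2, 0, -√3/2], [0, 1, 0], [√3/2, 0, -1/2]]
Apply to (1, 3, 3): R·[1, 3, 3]ᵀ = (-3.0981, 3.0000, -0.6340)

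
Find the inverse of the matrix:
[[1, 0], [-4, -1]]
[[1, 0], [-4, -1]]

For [[a,b],[c,d]], inverse = (1/det)·[[d,-b],[-c,a]]
det = 1·-1 - 0·-4 = -1
Inverse = (1/-1)·[[-1, 0], [4, 1]]
        = [[1, 0], [-4, -1]]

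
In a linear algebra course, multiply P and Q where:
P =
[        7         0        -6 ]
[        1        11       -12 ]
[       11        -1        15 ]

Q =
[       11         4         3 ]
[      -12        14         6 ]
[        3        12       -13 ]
PQ =
[       59       -44        99 ]
[     -157        14       225 ]
[      178       210      -168 ]

Matrix multiplication: (PQ)[i][j] = sum over k of P[i][k] * Q[k][j].
  (PQ)[0][0] = (7)*(11) + (0)*(-12) + (-6)*(3) = 59
  (PQ)[0][1] = (7)*(4) + (0)*(14) + (-6)*(12) = -44
  (PQ)[0][2] = (7)*(3) + (0)*(6) + (-6)*(-13) = 99
  (PQ)[1][0] = (1)*(11) + (11)*(-12) + (-12)*(3) = -157
  (PQ)[1][1] = (1)*(4) + (11)*(14) + (-12)*(12) = 14
  (PQ)[1][2] = (1)*(3) + (11)*(6) + (-12)*(-13) = 225
  (PQ)[2][0] = (11)*(11) + (-1)*(-12) + (15)*(3) = 178
  (PQ)[2][1] = (11)*(4) + (-1)*(14) + (15)*(12) = 210
  (PQ)[2][2] = (11)*(3) + (-1)*(6) + (15)*(-13) = -168
PQ =
[       59       -44        99 ]
[     -157        14       225 ]
[      178       210      -168 ]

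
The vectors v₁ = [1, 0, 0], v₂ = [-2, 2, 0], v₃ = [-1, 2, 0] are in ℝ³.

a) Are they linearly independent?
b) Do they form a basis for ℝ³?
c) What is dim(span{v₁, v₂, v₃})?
Not independent, not a basis, dim(span) = 2

Check whether v₃ can be written as a linear combination of v₁ and v₂.
v₃ = (1)·v₁ + (1)·v₂ = [-1, 2, 0], so the three vectors are linearly dependent.
Thus they do not form a basis for ℝ³, and dim(span{v₁, v₂, v₃}) = 2 (spanned by v₁ and v₂).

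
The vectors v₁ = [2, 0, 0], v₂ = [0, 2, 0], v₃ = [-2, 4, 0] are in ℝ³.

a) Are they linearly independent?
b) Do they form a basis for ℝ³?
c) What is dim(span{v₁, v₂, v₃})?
Not independent, not a basis, dim(span) = 2

Check whether v₃ can be written as a linear combination of v₁ and v₂.
v₃ = (-1)·v₁ + (2)·v₂ = [-2, 4, 0], so the three vectors are linearly dependent.
Thus they do not form a basis for ℝ³, and dim(span{v₁, v₂, v₃}) = 2 (spanned by v₁ and v₂).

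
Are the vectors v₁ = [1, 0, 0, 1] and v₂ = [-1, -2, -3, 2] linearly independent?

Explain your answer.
Yes, linearly independent

Two vectors are linearly dependent iff one is a scalar multiple of the other.
No single scalar k satisfies v₂ = k·v₁ (the ratios of corresponding entries disagree), so v₁ and v₂ are linearly independent.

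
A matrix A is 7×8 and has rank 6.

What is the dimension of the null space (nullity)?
2

The rank-nullity theorem for an m×n matrix states:
rank(A) + nullity(A) = n (the number of columns).
Here n = 8 and rank(A) = 6, so nullity(A) = 8 - 6 = 2.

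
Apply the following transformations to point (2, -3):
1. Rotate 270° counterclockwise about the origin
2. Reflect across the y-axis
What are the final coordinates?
(3, -2)

Step 1: Rotate 270° → (-3, -2)
Step 2: Reflect across the y-axis → (3, -2)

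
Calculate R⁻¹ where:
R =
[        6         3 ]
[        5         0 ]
det(R) = -15
R⁻¹ =
[        0       1/5 ]
[      1/3      -2/5 ]

For a 2×2 matrix R = [[a, b], [c, d]] with det(R) ≠ 0, R⁻¹ = (1/det(R)) * [[d, -b], [-c, a]].
det(R) = (6)*(0) - (3)*(5) = 0 - 15 = -15.
R⁻¹ = (1/-15) * [[0, -3], [-5, 6]].
Dividing each entry by -15 and reducing:
R⁻¹ =
[        0       1/5 ]
[      1/3      -2/5 ]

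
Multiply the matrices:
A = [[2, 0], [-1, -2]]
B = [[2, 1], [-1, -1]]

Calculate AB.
[[4, 2], [0, 1]]

Each entry (i,j) of AB = sum over k of A[i][k]*B[k][j].
(AB)[0][0] = (2)*(2) + (0)*(-1) = 4
(AB)[0][1] = (2)*(1) + (0)*(-1) = 2
(AB)[1][0] = (-1)*(2) + (-2)*(-1) = 0
(AB)[1][1] = (-1)*(1) + (-2)*(-1) = 1
AB = [[4, 2], [0, 1]]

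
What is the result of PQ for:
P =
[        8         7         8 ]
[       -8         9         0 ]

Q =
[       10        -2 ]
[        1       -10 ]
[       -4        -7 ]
PQ =
[       55      -142 ]
[      -71       -74 ]

Matrix multiplication: (PQ)[i][j] = sum over k of P[i][k] * Q[k][j].
  (PQ)[0][0] = (8)*(10) + (7)*(1) + (8)*(-4) = 55
  (PQ)[0][1] = (8)*(-2) + (7)*(-10) + (8)*(-7) = -142
  (PQ)[1][0] = (-8)*(10) + (9)*(1) + (0)*(-4) = -71
  (PQ)[1][1] = (-8)*(-2) + (9)*(-10) + (0)*(-7) = -74
PQ =
[       55      -142 ]
[      -71       -74 ]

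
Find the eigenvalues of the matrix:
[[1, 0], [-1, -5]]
λ = -5 and λ = 1

Characteristic equation: det(A - λI) = 0
λ² - (trace)λ + (det) = 0
λ² - (-4)λ + (-5) = 0
λ² + 4λ - 5 = 0
Solving: λ = -5, 1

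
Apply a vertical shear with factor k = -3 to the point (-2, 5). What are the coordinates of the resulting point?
(-2, 11)

Shear matrix for vertical shear with factor k = -3:
[[1, 0], [-3, 1]]
Result: (-2, 5) → (-2, 11)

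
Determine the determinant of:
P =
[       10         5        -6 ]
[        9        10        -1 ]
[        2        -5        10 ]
det(P) = 880

Expand along row 0 (cofactor expansion): det(P) = a*(e*i - f*h) - b*(d*i - f*g) + c*(d*h - e*g), where the 3×3 is [[a, b, c], [d, e, f], [g, h, i]].
Minor M_00 = (10)*(10) - (-1)*(-5) = 100 - 5 = 95.
Minor M_01 = (9)*(10) - (-1)*(2) = 90 + 2 = 92.
Minor M_02 = (9)*(-5) - (10)*(2) = -45 - 20 = -65.
det(P) = (10)*(95) - (5)*(92) + (-6)*(-65) = 950 - 460 + 390 = 880.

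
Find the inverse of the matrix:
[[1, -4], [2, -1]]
[[-1/7, 4/7], [-2/7, 1/7]]

For [[a,b],[c,d]], inverse = (1/det)·[[d,-b],[-c,a]]
det = 1·-1 - -4·2 = 7
Inverse = (1/7)·[[-1, 4], [-2, 1]]
        = [[-1/7, 4/7], [-2/7, 1/7]]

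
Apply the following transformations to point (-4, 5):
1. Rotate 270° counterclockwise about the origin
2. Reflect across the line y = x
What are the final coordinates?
(4, 5)

Step 1: Rotate 270° → (5, 4)
Step 2: Reflect across the line y = x → (4, 5)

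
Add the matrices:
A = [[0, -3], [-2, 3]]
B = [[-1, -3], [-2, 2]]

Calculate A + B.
[[-1, -6], [-4, 5]]

Add corresponding elements:
(0)+(-1)=-1
(-3)+(-3)=-6
(-2)+(-2)=-4
(3)+(2)=5
A + B = [[-1, -6], [-4, 5]]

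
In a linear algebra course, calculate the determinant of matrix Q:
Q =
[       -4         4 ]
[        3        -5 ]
det(Q) = 8

For a 2×2 matrix [[a, b], [c, d]], det = a*d - b*c.
det(Q) = (-4)*(-5) - (4)*(3) = 20 - 12 = 8.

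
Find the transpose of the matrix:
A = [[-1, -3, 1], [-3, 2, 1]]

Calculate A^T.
[[-1, -3], [-3, 2], [1, 1]]

The transpose sends entry (i,j) to (j,i); rows become columns.
Row 0 of A: [-1, -3, 1] -> column 0 of A^T.
Row 1 of A: [-3, 2, 1] -> column 1 of A^T.
A^T = [[-1, -3], [-3, 2], [1, 1]]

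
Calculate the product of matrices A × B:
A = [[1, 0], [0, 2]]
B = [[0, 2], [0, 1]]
[[0, 2], [0, 2]]

Matrix multiplication:
C[0][0] = 1×0 + 0×0 = 0
C[0][1] = 1×2 + 0×1 = 2
C[1][0] = 0×0 + 2×0 = 0
C[1][1] = 0×2 + 2×1 = 2
Result: [[0, 2], [0, 2]]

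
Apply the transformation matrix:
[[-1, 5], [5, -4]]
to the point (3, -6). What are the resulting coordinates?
(-33, 39)

Matrix multiplication:
[[-1, 5], [5, -4]] × [3, -6]ᵀ
= [-1×3 + 5×-6, 5×3 + -4×-6]ᵀ
= [-33.0000, 39.0000]ᵀ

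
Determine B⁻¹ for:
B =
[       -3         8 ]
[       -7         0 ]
det(B) = 56
B⁻¹ =
[        0      -1/7 ]
[      1/8     -3/56 ]

For a 2×2 matrix B = [[a, b], [c, d]] with det(B) ≠ 0, B⁻¹ = (1/det(B)) * [[d, -b], [-c, a]].
det(B) = (-3)*(0) - (8)*(-7) = 0 + 56 = 56.
B⁻¹ = (1/56) * [[0, -8], [7, -3]].
Dividing each entry by 56 and reducing:
B⁻¹ =
[        0      -1/7 ]
[      1/8     -3/56 ]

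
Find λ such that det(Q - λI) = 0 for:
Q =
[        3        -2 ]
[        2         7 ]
λ = 5, 5

Solve det(Q - λI) = 0. For a 2×2 matrix the characteristic equation is λ² - (trace)λ + det = 0.
trace(Q) = a + d = 3 + 7 = 10.
det(Q) = a*d - b*c = (3)*(7) - (-2)*(2) = 21 + 4 = 25.
Characteristic equation: λ² - (10)λ + (25) = 0.
Discriminant = (10)² - 4*(25) = 100 - 100 = 0.
λ = (10 ± √0) / 2 = (10 ± 0) / 2 = 5, 5.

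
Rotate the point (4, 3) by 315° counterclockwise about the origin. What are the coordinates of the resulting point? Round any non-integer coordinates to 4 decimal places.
(4.9497, -0.7071)

Rotation matrix R(θ) = [[cos θ, -sin θ], [sin θ, cos θ]]; for θ = 315°:
R = [[√2/2, √2/2], [-√2/2, √2/2]]
Result: R × [4, 3]ᵀ = [√2/2·4 + (√2/2)·3, -√2/2·4 + (√2/2)·3]ᵀ = (4.9497, -0.7071)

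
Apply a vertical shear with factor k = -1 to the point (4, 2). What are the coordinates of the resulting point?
(4, -2)

Shear matrix for vertical shear with factor k = -1:
[[1, 0], [-1, 1]]
Result: (4, 2) → (4, -2)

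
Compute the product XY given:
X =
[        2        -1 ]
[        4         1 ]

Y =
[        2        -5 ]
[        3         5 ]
XY =
[        1       -15 ]
[       11       -15 ]

Matrix multiplication: (XY)[i][j] = sum over k of X[i][k] * Y[k][j].
  (XY)[0][0] = (2)*(2) + (-1)*(3) = 1
  (XY)[0][1] = (2)*(-5) + (-1)*(5) = -15
  (XY)[1][0] = (4)*(2) + (1)*(3) = 11
  (XY)[1][1] = (4)*(-5) + (1)*(5) = -15
XY =
[        1       -15 ]
[       11       -15 ]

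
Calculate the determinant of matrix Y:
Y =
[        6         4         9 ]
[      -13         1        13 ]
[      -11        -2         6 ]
det(Y) = 265

Expand along row 0 (cofactor expansion): det(Y) = a*(e*i - f*h) - b*(d*i - f*g) + c*(d*h - e*g), where the 3×3 is [[a, b, c], [d, e, f], [g, h, i]].
Minor M_00 = (1)*(6) - (13)*(-2) = 6 + 26 = 32.
Minor M_01 = (-13)*(6) - (13)*(-11) = -78 + 143 = 65.
Minor M_02 = (-13)*(-2) - (1)*(-11) = 26 + 11 = 37.
det(Y) = (6)*(32) - (4)*(65) + (9)*(37) = 192 - 260 + 333 = 265.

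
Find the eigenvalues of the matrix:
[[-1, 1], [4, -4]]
λ = -5 and λ = 0

Characteristic equation: det(A - λI) = 0
λ² - (trace)λ + (det) = 0
λ² - (-5)λ + (0) = 0
λ² + 5λ + 0 = 0
Solving: λ = -5, 0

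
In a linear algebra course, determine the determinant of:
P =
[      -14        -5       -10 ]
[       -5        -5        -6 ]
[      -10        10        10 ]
det(P) = 310

Expand along row 0 (cofactor expansion): det(P) = a*(e*i - f*h) - b*(d*i - f*g) + c*(d*h - e*g), where the 3×3 is [[a, b, c], [d, e, f], [g, h, i]].
Minor M_00 = (-5)*(10) - (-6)*(10) = -50 + 60 = 10.
Minor M_01 = (-5)*(10) - (-6)*(-10) = -50 - 60 = -110.
Minor M_02 = (-5)*(10) - (-5)*(-10) = -50 - 50 = -100.
det(P) = (-14)*(10) - (-5)*(-110) + (-10)*(-100) = -140 - 550 + 1000 = 310.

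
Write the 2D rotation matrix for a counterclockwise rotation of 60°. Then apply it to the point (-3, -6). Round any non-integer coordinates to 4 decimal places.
R = [[1/2, -√3/2], [√3/2, 1/2]]; R·(-3, -6) = (3.6962, -5.5981)

Rotation matrix formula: R(θ) = [[cos θ, -sin θ], [sin θ, cos θ]]
For θ = 60°:
cos(60°) = 1/2
sin(60°) = √3/2
R = [[1/2, -√3/2], [√3/2, 1/2]]
Apply to (-3, -6): [1/2·-3 + (-√3/2)·-6, √3/2·-3 + 1/2·-6] = (3.6962, -5.5981)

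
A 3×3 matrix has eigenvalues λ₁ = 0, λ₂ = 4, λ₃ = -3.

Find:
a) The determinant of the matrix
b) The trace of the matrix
det = 0, trace = 1

Two standard eigenvalue identities:
- det(A) equals the product of the eigenvalues (counted with multiplicity).
- trace(A) equals the sum of the eigenvalues.
det(A) = (0)*(4)*(-3) = 0.
trace(A) = 0 + 4 - 3 = 1.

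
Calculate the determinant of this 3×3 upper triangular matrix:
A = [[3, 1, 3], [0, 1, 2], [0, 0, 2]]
6

The determinant of a triangular matrix is the product of its diagonal entries (the off-diagonal entries above the diagonal do not affect it).
det(A) = (3) * (1) * (2) = 6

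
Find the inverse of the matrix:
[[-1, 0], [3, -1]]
[[-1, 0], [-3, -1]]

For [[a,b],[c,d]], inverse = (1/det)·[[d,-b],[-c,a]]
det = -1·-1 - 0·3 = 1
Inverse = (1/1)·[[-1, 0], [-3, -1]]
        = [[-1, 0], [-3, -1]]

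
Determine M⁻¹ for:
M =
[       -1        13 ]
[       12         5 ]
det(M) = -161
M⁻¹ =
[   -5/161    13/161 ]
[   12/161     1/161 ]

For a 2×2 matrix M = [[a, b], [c, d]] with det(M) ≠ 0, M⁻¹ = (1/det(M)) * [[d, -b], [-c, a]].
det(M) = (-1)*(5) - (13)*(12) = -5 - 156 = -161.
M⁻¹ = (1/-161) * [[5, -13], [-12, -1]].
Dividing each entry by -161 and reducing:
M⁻¹ =
[   -5/161    13/161 ]
[   12/161     1/161 ]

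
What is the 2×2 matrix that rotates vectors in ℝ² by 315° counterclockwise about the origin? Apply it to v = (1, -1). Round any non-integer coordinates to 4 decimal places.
R = [[√2/2, √2/2], [-√2/2, √2/2]]; R·v = (0.0000, -1.4142)

A counterclockwise rotation by angle θ in ℝ² has matrix R(θ) = [[cos θ, -sin θ], [sin θ, cos θ]].
For θ = 315°: cos θ = √2/2, sin θ = -√2/2.
R(315°) = [[√2/2, √2/2], [-√2/2, √2/2]].
R·v = [√2/2·1 + (√2/2)·-1, -√2/2·1 + √2/2·-1] = (0.0000, -1.4142).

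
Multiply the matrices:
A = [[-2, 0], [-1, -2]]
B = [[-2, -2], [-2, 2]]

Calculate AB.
[[4, 4], [6, -2]]

Each entry (i,j) of AB = sum over k of A[i][k]*B[k][j].
(AB)[0][0] = (-2)*(-2) + (0)*(-2) = 4
(AB)[0][1] = (-2)*(-2) + (0)*(2) = 4
(AB)[1][0] = (-1)*(-2) + (-2)*(-2) = 6
(AB)[1][1] = (-1)*(-2) + (-2)*(2) = -2
AB = [[4, 4], [6, -2]]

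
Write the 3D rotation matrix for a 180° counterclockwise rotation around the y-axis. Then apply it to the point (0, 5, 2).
R = [[-1, 0, 0], [0, 1, 0], [0, 0, -1]]; R·(0, 5, 2) = (0, 5, -2)

Rotation matrix for 180° around y-axis:
cos(180°) = -1, sin(180°) = 0
R = [[-1, 0, 0], [0, 1, 0], [0, 0, -1]]
Apply to (0, 5, 2): R·[0, 5, 2]ᵀ = (0, 5, -2)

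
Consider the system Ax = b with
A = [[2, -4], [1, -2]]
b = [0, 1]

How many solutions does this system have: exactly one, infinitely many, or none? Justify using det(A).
No solution

det(A) = (2)*(-2) - (-4)*(1) = 0, so A is singular.
The column space of A is span(column 1) = span([2, 1]).
b = [0, 1] is not a scalar multiple of column 1, so b ∉ column space and the system is inconsistent — no solution.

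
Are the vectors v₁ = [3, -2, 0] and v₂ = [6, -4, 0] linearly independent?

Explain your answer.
No, linearly dependent (v₂ = 2·v₁)

Check whether there is a scalar k with v₂ = k·v₁.
Comparing components, k = 2 satisfies 2·[3, -2, 0] = [6, -4, 0].
Since v₂ is a scalar multiple of v₁, the two vectors are linearly dependent.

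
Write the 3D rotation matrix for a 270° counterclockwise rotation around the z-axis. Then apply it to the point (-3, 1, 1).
R = [[0, 1, 0], [-1, 0, 0], [0, 0, 1]]; R·(-3, 1, 1) = (1, 3, 1)

Rotation matrix for 270° around z-axis:
cos(270°) = 0, sin(270°) = -1
R = [[0, 1, 0], [-1, 0, 0], [0, 0, 1]]
Apply to (-3, 1, 1): R·[-3, 1, 1]ᵀ = (1, 3, 1)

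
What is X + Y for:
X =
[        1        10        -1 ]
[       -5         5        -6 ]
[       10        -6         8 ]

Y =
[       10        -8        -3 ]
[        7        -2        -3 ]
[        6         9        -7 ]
X + Y =
[       11         2        -4 ]
[        2         3        -9 ]
[       16         3         1 ]

Matrix addition is elementwise: (X+Y)[i][j] = X[i][j] + Y[i][j].
  (X+Y)[0][0] = (1) + (10) = 11
  (X+Y)[0][1] = (10) + (-8) = 2
  (X+Y)[0][2] = (-1) + (-3) = -4
  (X+Y)[1][0] = (-5) + (7) = 2
  (X+Y)[1][1] = (5) + (-2) = 3
  (X+Y)[1][2] = (-6) + (-3) = -9
  (X+Y)[2][0] = (10) + (6) = 16
  (X+Y)[2][1] = (-6) + (9) = 3
  (X+Y)[2][2] = (8) + (-7) = 1
X + Y =
[       11         2        -4 ]
[        2         3        -9 ]
[       16         3         1 ]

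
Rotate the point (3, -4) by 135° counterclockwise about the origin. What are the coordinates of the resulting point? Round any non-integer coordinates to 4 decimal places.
(0.7071, 4.9497)

Rotation matrix R(θ) = [[cos θ, -sin θ], [sin θ, cos θ]]; for θ = 135°:
R = [[-√2/2, -√2/2], [√2/2, -√2/2]]
Result: R × [3, -4]ᵀ = [-√2/2·3 + (-√2/2)·-4, √2/2·3 + (-√2/2)·-4]ᵀ = (0.7071, 4.9497)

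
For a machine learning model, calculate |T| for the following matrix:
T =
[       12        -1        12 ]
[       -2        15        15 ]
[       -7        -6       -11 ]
det(T) = 631

Expand along row 0 (cofactor expansion): det(T) = a*(e*i - f*h) - b*(d*i - f*g) + c*(d*h - e*g), where the 3×3 is [[a, b, c], [d, e, f], [g, h, i]].
Minor M_00 = (15)*(-11) - (15)*(-6) = -165 + 90 = -75.
Minor M_01 = (-2)*(-11) - (15)*(-7) = 22 + 105 = 127.
Minor M_02 = (-2)*(-6) - (15)*(-7) = 12 + 105 = 117.
det(T) = (12)*(-75) - (-1)*(127) + (12)*(117) = -900 + 127 + 1404 = 631.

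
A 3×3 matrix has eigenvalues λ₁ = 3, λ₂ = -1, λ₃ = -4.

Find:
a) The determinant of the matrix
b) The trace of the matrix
det = 12, trace = -2

Two standard eigenvalue identities:
- det(A) equals the product of the eigenvalues (counted with multiplicity).
- trace(A) equals the sum of the eigenvalues.
det(A) = (3)*(-1)*(-4) = 12.
trace(A) = 3 - 1 - 4 = -2.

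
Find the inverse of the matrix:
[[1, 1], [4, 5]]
[[5, -1], [-4, 1]]

For [[a,b],[c,d]], inverse = (1/det)·[[d,-b],[-c,a]]
det = 1·5 - 1·4 = 1
Inverse = (1/1)·[[5, -1], [-4, 1]]
        = [[5, -1], [-4, 1]]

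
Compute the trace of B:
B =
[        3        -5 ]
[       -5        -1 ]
tr(B) = 3 - 1 = 2

The trace of a square matrix is the sum of its diagonal entries.
Diagonal entries of B: B[0][0] = 3, B[1][1] = -1.
tr(B) = 3 - 1 = 2.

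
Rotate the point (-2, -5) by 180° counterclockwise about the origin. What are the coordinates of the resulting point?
(2, 5)

Rotation matrix R(θ) = [[cos θ, -sin θ], [sin θ, cos θ]]; for θ = 180°:
R = [[-1, 0], [0, -1]]
Result: R × [-2, -5]ᵀ = [-1·-2 + (0)·-5, 0·-2 + (-1)·-5]ᵀ = (2, 5)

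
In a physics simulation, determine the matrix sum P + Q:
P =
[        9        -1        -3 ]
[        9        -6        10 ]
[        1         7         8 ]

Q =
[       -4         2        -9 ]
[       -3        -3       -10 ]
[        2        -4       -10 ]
P + Q =
[        5         1       -12 ]
[        6        -9         0 ]
[        3         3        -2 ]

Matrix addition is elementwise: (P+Q)[i][j] = P[i][j] + Q[i][j].
  (P+Q)[0][0] = (9) + (-4) = 5
  (P+Q)[0][1] = (-1) + (2) = 1
  (P+Q)[0][2] = (-3) + (-9) = -12
  (P+Q)[1][0] = (9) + (-3) = 6
  (P+Q)[1][1] = (-6) + (-3) = -9
  (P+Q)[1][2] = (10) + (-10) = 0
  (P+Q)[2][0] = (1) + (2) = 3
  (P+Q)[2][1] = (7) + (-4) = 3
  (P+Q)[2][2] = (8) + (-10) = -2
P + Q =
[        5         1       -12 ]
[        6        -9         0 ]
[        3         3        -2 ]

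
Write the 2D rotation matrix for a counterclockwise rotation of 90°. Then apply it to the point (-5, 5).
R = [[0, -1], [1, 0]]; R·(-5, 5) = (-5, -5)

Rotation matrix formula: R(θ) = [[cos θ, -sin θ], [sin θ, cos θ]]
For θ = 90°:
cos(90°) = 0
sin(90°) = 1
R = [[0, -1], [1, 0]]
Apply to (-5, 5): [0·-5 + (-1)·5, 1·-5 + 0·5] = (-5, -5)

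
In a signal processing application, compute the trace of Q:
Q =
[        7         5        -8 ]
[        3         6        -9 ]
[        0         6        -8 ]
tr(Q) = 7 + 6 - 8 = 5

The trace of a square matrix is the sum of its diagonal entries.
Diagonal entries of Q: Q[0][0] = 7, Q[1][1] = 6, Q[2][2] = -8.
tr(Q) = 7 + 6 - 8 = 5.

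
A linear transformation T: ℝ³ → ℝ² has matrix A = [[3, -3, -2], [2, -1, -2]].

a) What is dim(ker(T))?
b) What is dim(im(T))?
dim(ker) = 1, dim(im) = 2

The two rows are not scalar multiples of one another (no single k satisfies row 2 = k × row 1), so they are linearly independent.
Thus rank(A) = 2.
dim(im(T)) = rank(A) = 2.
By the rank-nullity theorem applied to T: ℝ³ → ℝ², rank(A) + nullity(A) = 3 (the domain dimension), so dim(ker(T)) = 3 - 2 = 1.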